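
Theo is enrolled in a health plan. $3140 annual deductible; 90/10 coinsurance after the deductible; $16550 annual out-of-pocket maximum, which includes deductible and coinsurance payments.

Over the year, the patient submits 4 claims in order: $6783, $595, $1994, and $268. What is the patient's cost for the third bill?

Bill 1, $6783: $3140 to deductible, leaving $3643; patient's 10% is $364.30. Patient owes $3504.30 (running OOP $3504.30).
Bill 2, $595: 10% coinsurance on $595 = $59.50. Patient pays $59.50; OOP now $3563.80.
Bill 3, $1994: deductible met; 10% of $1994 = $199.40. Cost to patient: $199.40. OOP to date $3763.20.

$199.40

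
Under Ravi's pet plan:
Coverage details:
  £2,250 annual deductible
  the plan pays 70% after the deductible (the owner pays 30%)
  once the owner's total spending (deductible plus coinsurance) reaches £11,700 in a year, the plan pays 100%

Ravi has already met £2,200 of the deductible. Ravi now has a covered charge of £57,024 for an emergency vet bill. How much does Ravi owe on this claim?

Deductible still to meet: £2,250 − £2,200 = £50.
That leaves £57,024 − £50 = £56,974 for coinsurance.
30% of £56,974 = £17,092.20 falls to the owner.
Owner responsibility before any cap: £50 + £17,092.20 = £17,142.20.
That would bring total out-of-pocket to £19,342.20, past the £11,700 cap. The owner is capped at £11,700 − £2,200 = £9,500 on this claim.

£9,500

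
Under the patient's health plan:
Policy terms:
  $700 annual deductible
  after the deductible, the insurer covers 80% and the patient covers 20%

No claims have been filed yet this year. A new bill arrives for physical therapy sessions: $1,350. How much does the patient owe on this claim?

$830

Deductible not yet touched, so the first $700 of the bill goes to the deductible.
After the $700 deductible portion, $1,350 − $700 = $650 is subject to coinsurance.
20% of $650 = $130 falls to the patient.
Patient responsibility: $700 + $130 = $830.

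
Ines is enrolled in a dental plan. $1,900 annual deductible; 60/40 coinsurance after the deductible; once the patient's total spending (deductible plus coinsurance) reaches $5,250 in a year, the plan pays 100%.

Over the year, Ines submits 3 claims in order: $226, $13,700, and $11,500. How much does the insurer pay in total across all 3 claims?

Claim 1 ($226): entire amount goes to the deductible. Patient owes $226 (running OOP $226). Plan pays $226 − $226 = $0.
Claim 2 ($13,700): deductible takes $1,674, $12,026 remains; 40% of $12,026 = $4,810.40. Together that's $1,674 + $4,810.40 = $6,484.40. Adding that to $226 gives $6,710.40, past the $5,250 cap; patient pays only $5,250 − $226 = $5,024. Plan pays $13,700 − $5,024 = $8,676.
Claim 3 ($11,500): 40% coinsurance on $11,500 = $4,600. OOP would hit $9,850 > $5,250, so the cap limits the patient to $5,250 − $5,250 = $0. Plan pays $11,500 − $0 = $11,500.
Insurer total: $0 + $8,676 + $11,500 = $20,176.

$20,176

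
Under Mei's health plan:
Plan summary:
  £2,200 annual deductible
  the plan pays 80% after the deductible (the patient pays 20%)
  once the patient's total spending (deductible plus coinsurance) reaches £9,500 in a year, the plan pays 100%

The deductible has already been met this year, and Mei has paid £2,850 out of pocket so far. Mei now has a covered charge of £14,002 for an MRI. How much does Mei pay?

£2,800.40

The deductible is already satisfied, so the full bill goes to coinsurance.
Patient's 20% share of £14,002 is £2,800.40.
Year-to-date out-of-pocket becomes £2,850 + £2,800.40 = £5,650.40, still under the £9,500 maximum, so no cap applies.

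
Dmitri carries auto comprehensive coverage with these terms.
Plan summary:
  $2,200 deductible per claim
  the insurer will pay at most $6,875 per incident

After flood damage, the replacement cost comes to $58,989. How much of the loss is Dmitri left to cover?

$52,114

After the deductible, $58,989 − $2,200 = $56,789 remains.
$56,789 exceeds the $6,875 limit, so the insurer pays the limit: $6,875.
The policyholder bears the rest of the original loss: $58,989 − $6,875 = $52,114.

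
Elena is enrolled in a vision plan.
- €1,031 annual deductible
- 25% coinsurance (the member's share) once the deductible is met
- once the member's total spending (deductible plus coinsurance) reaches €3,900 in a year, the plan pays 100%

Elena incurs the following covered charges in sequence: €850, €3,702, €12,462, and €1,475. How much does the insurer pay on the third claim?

€10,473.25

Claim 1 (€850): all of it applies to the deductible. Member pays €850; OOP now €850. Plan pays €850 − €850 = €0.
Claim 2 (€3,702): deductible takes €181, €3,521 remains; 25% of €3,521 = €880.25. Member owes €1,061.25 (running OOP €1,911.25). Plan pays €3,702 − €1,061.25 = €2,640.75.
Claim 3 (€12,462): deductible met; 25% of €12,462 = €3,115.50. Adding that to €1,911.25 gives €5,026.75, past the €3,900 cap; member pays only €3,900 − €1,911.25 = €1,988.75. Plan pays €12,462 − €1,988.75 = €10,473.25.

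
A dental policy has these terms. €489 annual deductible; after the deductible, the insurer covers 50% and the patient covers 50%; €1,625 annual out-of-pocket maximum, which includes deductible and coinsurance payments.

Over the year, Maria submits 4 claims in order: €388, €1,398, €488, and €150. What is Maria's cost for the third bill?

€244

Claim 1 (€388): all of it applies to the deductible. Cost to patient: €388. OOP to date €388.
Claim 2 (€1,398): deductible takes €101, €1,297 remains; coinsurance €1,297 × 50% = €648.50. Patient pays €749.50; OOP now €1,137.50.
Claim 3 (€488): deductible met; 50% of €488 = €244. Patient owes €244 (running OOP €1,381.50).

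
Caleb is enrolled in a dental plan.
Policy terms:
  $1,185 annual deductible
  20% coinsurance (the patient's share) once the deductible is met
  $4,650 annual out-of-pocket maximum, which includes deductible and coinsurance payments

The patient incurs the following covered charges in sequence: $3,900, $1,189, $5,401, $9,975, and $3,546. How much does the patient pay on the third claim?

Claim 1 — $3,900: $1,185 to deductible, leaving $2,715; coinsurance $2,715 × 20% = $543. Patient pays $1,728; OOP now $1,728.
Claim 2 — $1,189: deductible met; 20% of $1,189 = $237.80. Patient owes $237.80 (running OOP $1,965.80).
Claim 3 — $5,401: deductible already satisfied, so patient's share is 20% × $5,401 = $1,080.20. Patient pays $1,080.20; OOP now $3,046.

$1,080.20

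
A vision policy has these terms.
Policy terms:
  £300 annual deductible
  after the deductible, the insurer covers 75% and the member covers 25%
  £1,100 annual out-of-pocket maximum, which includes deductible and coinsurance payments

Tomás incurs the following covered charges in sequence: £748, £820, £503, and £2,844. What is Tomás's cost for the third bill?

Claim 1 (£748): £300 to deductible, leaving £448; 25% of £448 = £112. Member owes £412 (running OOP £412).
Claim 2 (£820): deductible met; 25% of £820 = £205. Member owes £205 (running OOP £617).
Claim 3 (£503): deductible already satisfied, so member's share is 25% × £503 = £125.75. Cost to member: £125.75. OOP to date £742.75.

£125.75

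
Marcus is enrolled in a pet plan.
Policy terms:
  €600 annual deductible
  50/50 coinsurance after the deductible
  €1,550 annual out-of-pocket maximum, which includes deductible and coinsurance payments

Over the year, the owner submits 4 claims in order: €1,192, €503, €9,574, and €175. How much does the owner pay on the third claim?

Bill 1, €1,192: €600 finishes the deductible; €592 goes to coinsurance; 50% of €592 = €296. Cost to owner: €896. OOP to date €896.
Bill 2, €503: 50% coinsurance on €503 = €251.50. Owner owes €251.50 (running OOP €1,147.50).
Bill 3, €9,574: deductible met; 50% of €9,574 = €4,787. Adding that to €1,147.50 gives €5,934.50, past the €1,550 cap; owner pays only €1,550 − €1,147.50 = €402.50.

€402.50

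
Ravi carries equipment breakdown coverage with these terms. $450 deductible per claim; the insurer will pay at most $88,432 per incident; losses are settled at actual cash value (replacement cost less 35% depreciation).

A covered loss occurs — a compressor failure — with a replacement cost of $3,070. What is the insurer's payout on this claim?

Depreciate 35%: the covered value is $3,070 × 0.65 = $1,995.50.
Subtract the deductible: $1,995.50 − $450 = $1,545.50.
$1,545.50 is within the $88,432 limit, so the insurer pays $1,545.50.

$1,545.50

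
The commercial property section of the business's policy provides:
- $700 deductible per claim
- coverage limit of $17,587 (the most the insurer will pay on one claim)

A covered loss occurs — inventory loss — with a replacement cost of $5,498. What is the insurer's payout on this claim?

After the deductible, $5,498 − $700 = $4,798 remains.
$4,798 is within the $17,587 limit, so the insurer pays $4,798.

$4,798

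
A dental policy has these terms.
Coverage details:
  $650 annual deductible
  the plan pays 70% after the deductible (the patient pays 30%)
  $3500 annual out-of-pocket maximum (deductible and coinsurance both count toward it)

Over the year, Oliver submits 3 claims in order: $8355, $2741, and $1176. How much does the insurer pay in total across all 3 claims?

$8772

Bill 1, $8355: deductible takes $650, $7705 remains; 30% of $7705 = $2311.50. Patient owes $2961.50 (running OOP $2961.50). Plan pays $8355 − $2961.50 = $5393.50.
Bill 2, $2741: deductible met; 30% of $2741 = $822.30. That would push OOP to $3783.80, over the $3500 cap, so patient pays $3500 − $2961.50 = $538.50. Plan pays $2741 − $538.50 = $2202.50.
Bill 3, $1176: 30% coinsurance on $1176 = $352.80. That would push OOP to $3852.80, over the $3500 cap, so patient pays $3500 − $3500 = $0. Insurer: $1176 − $0 = $1176.
Insurer total: $5393.50 + $2202.50 + $1176 = $8772.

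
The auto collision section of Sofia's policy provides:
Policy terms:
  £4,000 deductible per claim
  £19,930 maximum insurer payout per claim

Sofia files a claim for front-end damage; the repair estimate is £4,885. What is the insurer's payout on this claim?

£885

After the deductible, £4,885 − £4,000 = £885 remains.
That's under the £19,930 cap, so the insurer reimburses the full £885.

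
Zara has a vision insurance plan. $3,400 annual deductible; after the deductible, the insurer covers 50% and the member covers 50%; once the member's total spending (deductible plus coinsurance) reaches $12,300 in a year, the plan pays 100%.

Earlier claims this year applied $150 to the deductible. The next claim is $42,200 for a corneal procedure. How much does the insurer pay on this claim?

$30,050

$150 of the $3,400 deductible is already met, leaving $3,250.
After the $3,250 deductible portion, $42,200 − $3,250 = $38,950 is subject to coinsurance.
Coinsurance: $38,950 × 50% = $19,475.
So the member owes $3,250 + $19,475 = $22,725 before any cap.
That would bring total out-of-pocket to $22,875, past the $12,300 cap. The member is capped at $12,300 − $150 = $12,150 on this claim.
Insurer pays the balance: $42,200 − $12,150 = $30,050.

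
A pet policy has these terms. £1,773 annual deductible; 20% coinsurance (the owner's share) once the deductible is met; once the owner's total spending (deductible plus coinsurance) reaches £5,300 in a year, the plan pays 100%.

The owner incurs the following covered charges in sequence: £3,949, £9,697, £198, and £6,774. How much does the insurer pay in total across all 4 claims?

£15,318

Bill 1, £3,949: deductible takes £1,773, £2,176 remains; owner's 20% is £435.20. Cost to owner: £2,208.20. OOP to date £2,208.20. Insurer: £3,949 − £2,208.20 = £1,740.80.
Bill 2, £9,697: deductible already satisfied, so owner's share is 20% × £9,697 = £1,939.40. Owner owes £1,939.40 (running OOP £4,147.60). Insurer: £9,697 − £1,939.40 = £7,757.60.
Bill 3, £198: deductible already satisfied, so owner's share is 20% × £198 = £39.60. Owner owes £39.60 (running OOP £4,187.20). Plan pays £198 − £39.60 = £158.40.
Bill 4, £6,774: deductible already satisfied, so owner's share is 20% × £6,774 = £1,354.80. Adding that to £4,187.20 gives £5,542, past the £5,300 cap; owner pays only £5,300 − £4,187.20 = £1,112.80. Plan pays £6,774 − £1,112.80 = £5,661.20.
Insurer total = bills − owner's total = £20,618 − £5,300 = £15,318.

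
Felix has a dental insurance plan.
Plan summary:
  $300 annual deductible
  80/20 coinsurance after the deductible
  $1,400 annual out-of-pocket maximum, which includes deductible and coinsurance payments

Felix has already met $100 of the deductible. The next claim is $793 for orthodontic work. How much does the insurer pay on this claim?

$100 of the $300 deductible is already met, leaving $200.
That leaves $793 − $200 = $593 for coinsurance.
20% of $593 = $118.60 falls to the patient.
So the patient owes $200 + $118.60 = $318.60 before any cap.
Total out-of-pocket so far would be $100 + $318.60 = $418.60, below the $1,400 cap — no reduction.
Insurer pays the balance: $793 − $318.60 = $474.40.

$474.40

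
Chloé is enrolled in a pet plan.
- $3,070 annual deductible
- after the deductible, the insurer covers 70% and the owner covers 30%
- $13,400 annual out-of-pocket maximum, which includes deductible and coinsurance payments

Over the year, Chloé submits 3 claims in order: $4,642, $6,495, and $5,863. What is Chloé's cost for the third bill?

$1,758.90

Bill 1, $4,642: $3,070 to deductible, leaving $1,572; 30% of $1,572 = $471.60. Owner owes $3,541.60 (running OOP $3,541.60).
Bill 2, $6,495: deductible already satisfied, so owner's share is 30% × $6,495 = $1,948.50. Owner owes $1,948.50 (running OOP $5,490.10).
Bill 3, $5,863: 30% coinsurance on $5,863 = $1,758.90. Owner pays $1,758.90; OOP now $7,249.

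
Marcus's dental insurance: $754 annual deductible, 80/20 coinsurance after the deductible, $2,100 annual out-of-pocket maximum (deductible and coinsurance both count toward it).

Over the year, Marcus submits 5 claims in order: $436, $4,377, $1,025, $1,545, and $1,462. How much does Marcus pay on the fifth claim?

#1 ($436): fully absorbed by the deductible. Patient owes $436 (running OOP $436).
#2 ($4,377): $318 to deductible, leaving $4,059; coinsurance $4,059 × 20% = $811.80. Patient owes $1,129.80 (running OOP $1,565.80).
#3 ($1,025): 20% coinsurance on $1,025 = $205. Patient pays $205; OOP now $1,770.80.
#4 ($1,545): deductible already satisfied, so patient's share is 20% × $1,545 = $309. Patient owes $309 (running OOP $2,079.80).
#5 ($1,462): deductible met; 20% of $1,462 = $292.40. Adding that to $2,079.80 gives $2,372.20, past the $2,100 cap; patient pays only $2,100 − $2,079.80 = $20.20.

$20.20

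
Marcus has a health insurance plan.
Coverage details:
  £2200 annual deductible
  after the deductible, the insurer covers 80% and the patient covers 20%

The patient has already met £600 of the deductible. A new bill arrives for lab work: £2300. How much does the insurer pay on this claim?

£560

£600 of the £2200 deductible is already met, leaving £1600.
After the £1600 deductible portion, £2300 − £1600 = £700 is subject to coinsurance.
Coinsurance: £700 × 20% = £140.
Patient responsibility: £1600 + £140 = £1740.
The plan picks up £2300 − £1740 = £560.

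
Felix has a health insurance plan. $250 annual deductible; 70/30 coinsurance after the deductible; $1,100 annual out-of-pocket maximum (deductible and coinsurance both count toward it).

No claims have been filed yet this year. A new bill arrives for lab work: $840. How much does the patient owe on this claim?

Nothing has been paid toward the $250 deductible, so the first $250 of this charge is applied there.
The remaining $590 (= $840 − $250) moves to coinsurance.
Coinsurance: $590 × 30% = $177.
Patient responsibility before any cap: $250 + $177 = $427.
Cumulative spending $0 + $427 = $427 stays under the $1,100 maximum.

$427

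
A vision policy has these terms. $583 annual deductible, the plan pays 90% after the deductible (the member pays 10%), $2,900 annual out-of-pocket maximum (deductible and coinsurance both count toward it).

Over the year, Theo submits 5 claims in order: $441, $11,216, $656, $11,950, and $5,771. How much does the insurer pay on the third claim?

$590.40

Bill 1, $441: entire amount goes to the deductible. Member owes $441 (running OOP $441). Insurer: $441 − $441 = $0.
Bill 2, $11,216: $142 to deductible, leaving $11,074; member's 10% is $1,107.40. Cost to member: $1,249.40. OOP to date $1,690.40. Plan pays $11,216 − $1,249.40 = $9,966.60.
Bill 3, $656: 10% coinsurance on $656 = $65.60. Cost to member: $65.60. OOP to date $1,756. Plan pays $656 − $65.60 = $590.40.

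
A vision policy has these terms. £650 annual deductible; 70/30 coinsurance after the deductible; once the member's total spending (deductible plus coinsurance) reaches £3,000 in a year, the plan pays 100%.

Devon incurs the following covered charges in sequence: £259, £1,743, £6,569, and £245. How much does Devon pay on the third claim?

£1,944.40

Bill 1, £259: entire amount goes to the deductible. Member pays £259; OOP now £259.
Bill 2, £1,743: deductible takes £391, £1,352 remains; member's 30% is £405.60. Cost to member: £796.60. OOP to date £1,055.60.
Bill 3, £6,569: deductible already satisfied, so member's share is 30% × £6,569 = £1,970.70. That would push OOP to £3,026.30, over the £3,000 cap, so member pays £3,000 − £1,055.60 = £1,944.40.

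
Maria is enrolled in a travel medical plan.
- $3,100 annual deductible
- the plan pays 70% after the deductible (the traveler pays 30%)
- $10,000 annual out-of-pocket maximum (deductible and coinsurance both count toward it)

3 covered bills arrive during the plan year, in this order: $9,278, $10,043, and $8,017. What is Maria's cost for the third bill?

Claim 1 — $9,278: deductible takes $3,100, $6,178 remains; 30% of $6,178 = $1,853.40. Cost to traveler: $4,953.40. OOP to date $4,953.40.
Claim 2 — $10,043: deductible already satisfied, so traveler's share is 30% × $10,043 = $3,012.90. Traveler pays $3,012.90; OOP now $7,966.30.
Claim 3 — $8,017: 30% coinsurance on $8,017 = $2,405.10. Adding that to $7,966.30 gives $10,371.40, past the $10,000 cap; traveler pays only $10,000 − $7,966.30 = $2,033.70.

$2,033.70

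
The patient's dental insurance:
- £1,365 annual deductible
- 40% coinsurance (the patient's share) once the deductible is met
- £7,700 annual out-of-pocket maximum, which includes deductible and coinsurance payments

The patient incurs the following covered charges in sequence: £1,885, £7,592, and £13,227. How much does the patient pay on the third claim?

#1 (£1,885): £1,365 finishes the deductible; £520 goes to coinsurance; coinsurance £520 × 40% = £208. Cost to patient: £1,573. OOP to date £1,573.
#2 (£7,592): 40% coinsurance on £7,592 = £3,036.80. Cost to patient: £3,036.80. OOP to date £4,609.80.
#3 (£13,227): deductible met; 40% of £13,227 = £5,290.80. Adding that to £4,609.80 gives £9,900.60, past the £7,700 cap; patient pays only £7,700 − £4,609.80 = £3,090.20.

£3,090.20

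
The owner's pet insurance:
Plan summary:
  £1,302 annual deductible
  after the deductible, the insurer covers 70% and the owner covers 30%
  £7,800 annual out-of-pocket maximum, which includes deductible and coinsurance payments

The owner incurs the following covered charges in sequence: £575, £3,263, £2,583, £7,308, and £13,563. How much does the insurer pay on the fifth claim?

Bill 1, £575: entire amount goes to the deductible. Owner pays £575; OOP now £575. Insurer: £575 − £575 = £0.
Bill 2, £3,263: £727 to deductible, leaving £2,536; coinsurance £2,536 × 30% = £760.80. Owner pays £1,487.80; OOP now £2,062.80. Insurer: £3,263 − £1,487.80 = £1,775.20.
Bill 3, £2,583: 30% coinsurance on £2,583 = £774.90. Cost to owner: £774.90. OOP to date £2,837.70. Insurer: £2,583 − £774.90 = £1,808.10.
Bill 4, £7,308: deductible already satisfied, so owner's share is 30% × £7,308 = £2,192.40. Owner pays £2,192.40; OOP now £5,030.10. Insurer: £7,308 − £2,192.40 = £5,115.60.
Bill 5, £13,563: deductible already satisfied, so owner's share is 30% × £13,563 = £4,068.90. OOP would hit £9,099 > £7,800, so the cap limits the owner to £7,800 − £5,030.10 = £2,769.90. Insurer: £13,563 − £2,769.90 = £10,793.10.

£10,793.10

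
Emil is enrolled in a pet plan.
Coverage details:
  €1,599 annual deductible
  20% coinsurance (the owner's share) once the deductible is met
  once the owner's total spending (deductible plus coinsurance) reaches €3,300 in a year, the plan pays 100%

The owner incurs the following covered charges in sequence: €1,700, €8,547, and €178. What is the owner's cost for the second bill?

€1,680.80

#1 (€1,700): €1,599 to deductible, leaving €101; 20% of €101 = €20.20. Owner owes €1,619.20 (running OOP €1,619.20).
#2 (€8,547): deductible already satisfied, so owner's share is 20% × €8,547 = €1,709.40. Adding that to €1,619.20 gives €3,328.60, past the €3,300 cap; owner pays only €3,300 − €1,619.20 = €1,680.80.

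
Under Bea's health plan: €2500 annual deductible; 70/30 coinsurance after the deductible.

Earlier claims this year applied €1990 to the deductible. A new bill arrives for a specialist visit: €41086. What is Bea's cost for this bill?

Deductible still to meet: €2500 − €1990 = €510.
That leaves €41086 − €510 = €40576 for coinsurance.
Coinsurance: €40576 × 30% = €12172.80.
So the patient owes €510 + €12172.80 = €12682.80.

€12682.80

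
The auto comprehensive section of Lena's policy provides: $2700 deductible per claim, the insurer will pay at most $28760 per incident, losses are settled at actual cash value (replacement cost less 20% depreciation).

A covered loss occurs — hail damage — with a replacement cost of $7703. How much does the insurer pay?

Actual cash value after 20% depreciation: $7703 × 80% = $6162.40.
Less the $2700 deductible: $6162.40 − $2700 = $3462.40.
$3462.40 ≤ $28760, so the limit doesn't bind; insurer pays $3462.40.

$3462.40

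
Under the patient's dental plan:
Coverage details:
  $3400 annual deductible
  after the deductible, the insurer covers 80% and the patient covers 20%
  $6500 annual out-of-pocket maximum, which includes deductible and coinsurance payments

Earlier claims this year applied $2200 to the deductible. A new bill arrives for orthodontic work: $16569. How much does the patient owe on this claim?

$2200 of the $3400 deductible is already met, leaving $1200.
The remaining $15369 (= $16569 − $1200) moves to coinsurance.
Coinsurance: $15369 × 20% = $3073.80.
That puts the patient's cost at $1200 + $3073.80 = $4273.80 before any cap.
Year-to-date out-of-pocket becomes $2200 + $4273.80 = $6473.80, still under the $6500 maximum, so no cap applies.

$4273.80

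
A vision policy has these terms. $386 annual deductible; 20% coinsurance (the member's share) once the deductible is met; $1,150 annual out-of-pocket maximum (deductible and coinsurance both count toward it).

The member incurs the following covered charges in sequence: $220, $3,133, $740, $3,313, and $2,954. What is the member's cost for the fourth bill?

Claim 1 — $220: all of it applies to the deductible. Cost to member: $220. OOP to date $220.
Claim 2 — $3,133: deductible takes $166, $2,967 remains; coinsurance $2,967 × 20% = $593.40. Member owes $759.40 (running OOP $979.40).
Claim 3 — $740: 20% coinsurance on $740 = $148. Cost to member: $148. OOP to date $1,127.40.
Claim 4 — $3,313: 20% coinsurance on $3,313 = $662.60. Adding that to $1,127.40 gives $1,790, past the $1,150 cap; member pays only $1,150 − $1,127.40 = $22.60.

$22.60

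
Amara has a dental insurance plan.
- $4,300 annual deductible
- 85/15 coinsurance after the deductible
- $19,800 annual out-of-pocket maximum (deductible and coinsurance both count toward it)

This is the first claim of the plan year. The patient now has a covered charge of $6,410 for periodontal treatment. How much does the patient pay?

$4,616.50

The full $4,300 deductible is still open; $4,300 of this bill applies to it.
After the $4,300 deductible portion, $6,410 − $4,300 = $2,110 is subject to coinsurance.
Patient's 15% share of $2,110 is $316.50.
Patient responsibility before any cap: $4,300 + $316.50 = $4,616.50.
Total out-of-pocket so far would be $0 + $4,616.50 = $4,616.50, below the $19,800 cap — no reduction.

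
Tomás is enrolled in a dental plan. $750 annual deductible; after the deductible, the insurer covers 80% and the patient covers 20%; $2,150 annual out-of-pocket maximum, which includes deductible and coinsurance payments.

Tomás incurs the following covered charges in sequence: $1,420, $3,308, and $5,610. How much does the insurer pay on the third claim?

$5,005.60

Bill 1, $1,420: $750 finishes the deductible; $670 goes to coinsurance; patient's 20% is $134. Cost to patient: $884. OOP to date $884. Insurer: $1,420 − $884 = $536.
Bill 2, $3,308: deductible already satisfied, so patient's share is 20% × $3,308 = $661.60. Patient owes $661.60 (running OOP $1,545.60). Insurer: $3,308 − $661.60 = $2,646.40.
Bill 3, $5,610: deductible already satisfied, so patient's share is 20% × $5,610 = $1,122. That would push OOP to $2,667.60, over the $2,150 cap, so patient pays $2,150 − $1,545.60 = $604.40. Plan pays $5,610 − $604.40 = $5,005.60.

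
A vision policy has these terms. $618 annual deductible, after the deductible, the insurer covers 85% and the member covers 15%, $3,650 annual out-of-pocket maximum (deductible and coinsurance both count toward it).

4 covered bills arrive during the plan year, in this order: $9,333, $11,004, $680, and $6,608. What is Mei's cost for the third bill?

#1 ($9,333): $618 to deductible, leaving $8,715; 15% of $8,715 = $1,307.25. Cost to member: $1,925.25. OOP to date $1,925.25.
#2 ($11,004): deductible met; 15% of $11,004 = $1,650.60. Member owes $1,650.60 (running OOP $3,575.85).
#3 ($680): deductible already satisfied, so member's share is 15% × $680 = $102. Adding that to $3,575.85 gives $3,677.85, past the $3,650 cap; member pays only $3,650 − $3,575.85 = $74.15.

$74.15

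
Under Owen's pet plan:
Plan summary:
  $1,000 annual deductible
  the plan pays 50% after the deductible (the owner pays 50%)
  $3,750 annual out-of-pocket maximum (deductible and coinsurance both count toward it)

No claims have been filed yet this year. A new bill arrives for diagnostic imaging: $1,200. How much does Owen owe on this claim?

The full $1,000 deductible is still open; $1,000 of this bill applies to it.
After the $1,000 deductible portion, $1,200 − $1,000 = $200 is subject to coinsurance.
Coinsurance: $200 × 50% = $100.
So the owner owes $1,000 + $100 = $1,100 before any cap.
Year-to-date out-of-pocket becomes $0 + $1,100 = $1,100, still under the $3,750 maximum, so no cap applies.

$1,100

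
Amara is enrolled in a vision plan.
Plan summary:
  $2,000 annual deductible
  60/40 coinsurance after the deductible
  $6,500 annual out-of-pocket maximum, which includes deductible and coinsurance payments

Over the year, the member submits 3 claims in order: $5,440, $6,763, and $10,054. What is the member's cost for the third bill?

$418.80

Claim 1 ($5,440): $2,000 to deductible, leaving $3,440; 40% of $3,440 = $1,376. Member pays $3,376; OOP now $3,376.
Claim 2 ($6,763): deductible already satisfied, so member's share is 40% × $6,763 = $2,705.20. Member pays $2,705.20; OOP now $6,081.20.
Claim 3 ($10,054): deductible already satisfied, so member's share is 40% × $10,054 = $4,021.60. Adding that to $6,081.20 gives $10,102.80, past the $6,500 cap; member pays only $6,500 − $6,081.20 = $418.80.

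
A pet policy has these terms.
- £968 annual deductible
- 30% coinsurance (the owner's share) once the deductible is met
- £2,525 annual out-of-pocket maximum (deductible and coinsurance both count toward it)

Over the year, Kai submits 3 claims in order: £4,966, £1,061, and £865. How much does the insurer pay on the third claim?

Claim 1 (£4,966): deductible takes £968, £3,998 remains; coinsurance £3,998 × 30% = £1,199.40. Owner owes £2,167.40 (running OOP £2,167.40). Insurer: £4,966 − £2,167.40 = £2,798.60.
Claim 2 (£1,061): deductible already satisfied, so owner's share is 30% × £1,061 = £318.30. Owner pays £318.30; OOP now £2,485.70. Insurer: £1,061 − £318.30 = £742.70.
Claim 3 (£865): deductible met; 30% of £865 = £259.50. OOP would hit £2,745.20 > £2,525, so the cap limits the owner to £2,525 − £2,485.70 = £39.30. Insurer: £865 − £39.30 = £825.70.

£825.70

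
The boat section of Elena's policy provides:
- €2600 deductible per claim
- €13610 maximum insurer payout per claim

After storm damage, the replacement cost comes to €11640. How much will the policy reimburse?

€9040

Less the €2600 deductible: €11640 − €2600 = €9040.
€9040 is within the €13610 limit, so the insurer pays €9040.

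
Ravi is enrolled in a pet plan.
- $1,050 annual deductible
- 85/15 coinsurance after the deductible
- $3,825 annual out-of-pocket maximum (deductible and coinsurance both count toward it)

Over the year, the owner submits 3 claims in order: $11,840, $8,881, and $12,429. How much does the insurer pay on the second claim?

Claim 1 — $11,840: deductible takes $1,050, $10,790 remains; owner's 15% is $1,618.50. Cost to owner: $2,668.50. OOP to date $2,668.50. Insurer: $11,840 − $2,668.50 = $9,171.50.
Claim 2 — $8,881: 15% coinsurance on $8,881 = $1,332.15. Adding that to $2,668.50 gives $4,000.65, past the $3,825 cap; owner pays only $3,825 − $2,668.50 = $1,156.50. Plan pays $8,881 − $1,156.50 = $7,724.50.

$7,724.50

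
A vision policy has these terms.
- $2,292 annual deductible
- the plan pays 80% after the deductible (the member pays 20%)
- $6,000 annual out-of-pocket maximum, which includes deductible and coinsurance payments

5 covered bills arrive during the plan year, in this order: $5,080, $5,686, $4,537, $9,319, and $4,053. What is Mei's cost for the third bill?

$907.40

Claim 1 ($5,080): $2,292 finishes the deductible; $2,788 goes to coinsurance; member's 20% is $557.60. Member owes $2,849.60 (running OOP $2,849.60).
Claim 2 ($5,686): 20% coinsurance on $5,686 = $1,137.20. Member owes $1,137.20 (running OOP $3,986.80).
Claim 3 ($4,537): 20% coinsurance on $4,537 = $907.40. Cost to member: $907.40. OOP to date $4,894.20.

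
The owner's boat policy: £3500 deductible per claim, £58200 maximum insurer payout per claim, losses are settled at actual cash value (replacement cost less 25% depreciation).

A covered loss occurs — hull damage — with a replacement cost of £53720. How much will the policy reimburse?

Actual cash value after 25% depreciation: £53720 × 75% = £40290.
Subtract the deductible: £40290 − £3500 = £36790.
£36790 is within the £58200 limit, so the insurer pays £36790.

£36790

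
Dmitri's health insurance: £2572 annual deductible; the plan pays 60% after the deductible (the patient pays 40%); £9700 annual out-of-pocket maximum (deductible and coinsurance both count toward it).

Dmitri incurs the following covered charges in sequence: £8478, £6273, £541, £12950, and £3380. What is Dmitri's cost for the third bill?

Claim 1 (£8478): £2572 to deductible, leaving £5906; patient's 40% is £2362.40. Cost to patient: £4934.40. OOP to date £4934.40.
Claim 2 (£6273): deductible met; 40% of £6273 = £2509.20. Patient pays £2509.20; OOP now £7443.60.
Claim 3 (£541): 40% coinsurance on £541 = £216.40. Patient owes £216.40 (running OOP £7660).

£216.40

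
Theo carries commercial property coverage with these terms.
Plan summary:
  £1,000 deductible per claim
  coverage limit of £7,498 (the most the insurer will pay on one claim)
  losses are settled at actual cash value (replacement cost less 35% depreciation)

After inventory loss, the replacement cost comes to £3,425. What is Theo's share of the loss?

£2,198.75

Actual cash value after 35% depreciation: £3,425 × 65% = £2,226.25.
Less the £1,000 deductible: £2,226.25 − £1,000 = £1,226.25.
That's under the £7,498 cap, so the insurer reimburses the full £1,226.25.
The business bears the rest of the original loss: £3,425 − £1,226.25 = £2,198.75.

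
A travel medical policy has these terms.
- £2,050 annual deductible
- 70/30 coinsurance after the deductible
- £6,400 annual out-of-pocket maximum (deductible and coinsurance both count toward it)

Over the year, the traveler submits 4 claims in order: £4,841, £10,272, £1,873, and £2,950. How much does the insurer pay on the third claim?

Claim 1 — £4,841: £2,050 to deductible, leaving £2,791; 30% of £2,791 = £837.30. Traveler owes £2,887.30 (running OOP £2,887.30). Plan pays £4,841 − £2,887.30 = £1,953.70.
Claim 2 — £10,272: deductible already satisfied, so traveler's share is 30% × £10,272 = £3,081.60. Cost to traveler: £3,081.60. OOP to date £5,968.90. Insurer: £10,272 − £3,081.60 = £7,190.40.
Claim 3 — £1,873: deductible met; 30% of £1,873 = £561.90. Adding that to £5,968.90 gives £6,530.80, past the £6,400 cap; traveler pays only £6,400 − £5,968.90 = £431.10. Plan pays £1,873 − £431.10 = £1,441.90.

£1,441.90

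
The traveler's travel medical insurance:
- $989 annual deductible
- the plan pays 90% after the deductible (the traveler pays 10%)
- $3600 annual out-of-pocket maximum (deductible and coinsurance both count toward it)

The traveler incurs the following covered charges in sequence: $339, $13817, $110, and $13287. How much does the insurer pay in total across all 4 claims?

Bill 1, $339: all of it applies to the deductible. Traveler owes $339 (running OOP $339). Insurer: $339 − $339 = $0.
Bill 2, $13817: $650 to deductible, leaving $13167; traveler's 10% is $1316.70. Cost to traveler: $1966.70. OOP to date $2305.70. Plan pays $13817 − $1966.70 = $11850.30.
Bill 3, $110: deductible already satisfied, so traveler's share is 10% × $110 = $11. Traveler owes $11 (running OOP $2316.70). Plan pays $110 − $11 = $99.
Bill 4, $13287: deductible met; 10% of $13287 = $1328.70. That would push OOP to $3645.40, over the $3600 cap, so traveler pays $3600 − $2316.70 = $1283.30. Plan pays $13287 − $1283.30 = $12003.70.
Insurer total = bills − traveler's total = $27553 − $3600 = $23953.

$23953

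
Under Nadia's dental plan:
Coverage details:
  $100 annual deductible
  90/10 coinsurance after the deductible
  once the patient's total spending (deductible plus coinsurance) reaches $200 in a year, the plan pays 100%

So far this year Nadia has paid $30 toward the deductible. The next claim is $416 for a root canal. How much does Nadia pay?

$104.60

$30 of the $100 deductible is already met, leaving $70.
After the $70 deductible portion, $416 − $70 = $346 is subject to coinsurance.
Patient's 10% share of $346 is $34.60.
So the patient owes $70 + $34.60 = $104.60 before any cap.
Cumulative spending $30 + $104.60 = $134.60 stays under the $200 maximum.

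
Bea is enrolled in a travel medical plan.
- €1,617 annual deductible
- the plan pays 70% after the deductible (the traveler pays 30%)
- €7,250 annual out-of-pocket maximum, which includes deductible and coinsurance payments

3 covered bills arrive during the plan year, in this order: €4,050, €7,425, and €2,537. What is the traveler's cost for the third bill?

#1 (€4,050): deductible takes €1,617, €2,433 remains; coinsurance €2,433 × 30% = €729.90. Traveler owes €2,346.90 (running OOP €2,346.90).
#2 (€7,425): 30% coinsurance on €7,425 = €2,227.50. Traveler owes €2,227.50 (running OOP €4,574.40).
#3 (€2,537): 30% coinsurance on €2,537 = €761.10. Cost to traveler: €761.10. OOP to date €5,335.50.

€761.10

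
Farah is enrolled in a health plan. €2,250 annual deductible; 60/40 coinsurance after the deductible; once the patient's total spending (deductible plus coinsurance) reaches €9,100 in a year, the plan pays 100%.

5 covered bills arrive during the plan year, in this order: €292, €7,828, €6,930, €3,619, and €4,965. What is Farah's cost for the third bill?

#1 (€292): fully absorbed by the deductible. Cost to patient: €292. OOP to date €292.
#2 (€7,828): €1,958 to deductible, leaving €5,870; patient's 40% is €2,348. Patient owes €4,306 (running OOP €4,598).
#3 (€6,930): deductible already satisfied, so patient's share is 40% × €6,930 = €2,772. Patient pays €2,772; OOP now €7,370.

€2,772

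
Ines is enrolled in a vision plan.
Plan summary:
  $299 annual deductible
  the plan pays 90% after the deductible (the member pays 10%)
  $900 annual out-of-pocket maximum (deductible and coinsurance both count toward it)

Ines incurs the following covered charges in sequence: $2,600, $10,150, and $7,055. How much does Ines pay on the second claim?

$370.90

Claim 1 ($2,600): $299 finishes the deductible; $2,301 goes to coinsurance; member's 10% is $230.10. Cost to member: $529.10. OOP to date $529.10.
Claim 2 ($10,150): 10% coinsurance on $10,150 = $1,015. That would push OOP to $1,544.10, over the $900 cap, so member pays $900 − $529.10 = $370.90.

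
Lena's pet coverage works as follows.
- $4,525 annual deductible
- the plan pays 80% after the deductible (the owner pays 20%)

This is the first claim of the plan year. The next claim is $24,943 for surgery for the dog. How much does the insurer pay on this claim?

The full $4,525 deductible is still open; $4,525 of this bill applies to it.
After the $4,525 deductible portion, $24,943 − $4,525 = $20,418 is subject to coinsurance.
20% of $20,418 = $4,083.60 falls to the owner.
Owner responsibility: $4,525 + $4,083.60 = $8,608.60.
The insurer covers the remainder: $24,943 − $8,608.60 = $16,334.40.

$16,334.40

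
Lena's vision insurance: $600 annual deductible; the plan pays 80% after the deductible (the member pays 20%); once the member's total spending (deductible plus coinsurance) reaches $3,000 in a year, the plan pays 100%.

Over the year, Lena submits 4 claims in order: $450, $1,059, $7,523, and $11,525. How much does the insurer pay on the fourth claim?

Claim 1 — $450: all of it applies to the deductible. Member owes $450 (running OOP $450). Plan pays $450 − $450 = $0.
Claim 2 — $1,059: $150 to deductible, leaving $909; member's 20% is $181.80. Member pays $331.80; OOP now $781.80. Plan pays $1,059 − $331.80 = $727.20.
Claim 3 — $7,523: 20% coinsurance on $7,523 = $1,504.60. Member pays $1,504.60; OOP now $2,286.40. Insurer: $7,523 − $1,504.60 = $6,018.40.
Claim 4 — $11,525: 20% coinsurance on $11,525 = $2,305. OOP would hit $4,591.40 > $3,000, so the cap limits the member to $3,000 − $2,286.40 = $713.60. Insurer: $11,525 − $713.60 = $10,811.40.

$10,811.40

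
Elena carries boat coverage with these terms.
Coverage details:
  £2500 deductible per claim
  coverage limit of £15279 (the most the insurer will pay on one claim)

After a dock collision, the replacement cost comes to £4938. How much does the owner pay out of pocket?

Subtract the deductible: £4938 − £2500 = £2438.
£2438 ≤ £15279, so the limit doesn't bind; insurer pays £2438.
Out of pocket: £4938 − £2438 = £2500.

£2500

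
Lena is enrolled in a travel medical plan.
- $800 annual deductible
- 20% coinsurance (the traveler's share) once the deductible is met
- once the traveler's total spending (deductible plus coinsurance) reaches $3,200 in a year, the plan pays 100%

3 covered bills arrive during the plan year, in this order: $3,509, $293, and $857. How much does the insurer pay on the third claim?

$685.60

Claim 1 — $3,509: $800 to deductible, leaving $2,709; coinsurance $2,709 × 20% = $541.80. Traveler owes $1,341.80 (running OOP $1,341.80). Insurer: $3,509 − $1,341.80 = $2,167.20.
Claim 2 — $293: 20% coinsurance on $293 = $58.60. Traveler pays $58.60; OOP now $1,400.40. Plan pays $293 − $58.60 = $234.40.
Claim 3 — $857: deductible already satisfied, so traveler's share is 20% × $857 = $171.40. Cost to traveler: $171.40. OOP to date $1,571.80. Insurer: $857 − $171.40 = $685.60.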